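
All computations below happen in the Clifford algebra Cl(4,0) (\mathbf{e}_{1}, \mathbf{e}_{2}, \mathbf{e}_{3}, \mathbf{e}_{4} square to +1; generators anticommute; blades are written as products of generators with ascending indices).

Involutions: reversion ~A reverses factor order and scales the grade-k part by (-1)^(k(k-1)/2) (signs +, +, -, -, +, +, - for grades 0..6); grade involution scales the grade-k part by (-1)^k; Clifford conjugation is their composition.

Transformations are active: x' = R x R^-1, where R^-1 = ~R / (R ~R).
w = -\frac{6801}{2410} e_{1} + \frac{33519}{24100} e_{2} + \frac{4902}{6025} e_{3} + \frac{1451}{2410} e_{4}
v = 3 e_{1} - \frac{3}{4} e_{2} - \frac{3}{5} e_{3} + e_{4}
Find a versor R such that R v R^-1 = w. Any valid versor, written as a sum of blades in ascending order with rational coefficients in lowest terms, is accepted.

Take R = v + w = \frac{429}{2410} e_{1} + \frac{3861}{6025} e_{2} + \frac{1287}{6025} e_{3} + \frac{3861}{2410} e_{4}. Because q(v) = q(w) = \frac{4369}{400}, conjugation by R sends v exactly to w.
Answer: \frac{429}{2410} e_{1} + \frac{3861}{6025} e_{2} + \frac{1287}{6025} e_{3} + \frac{3861}{2410} e_{4}


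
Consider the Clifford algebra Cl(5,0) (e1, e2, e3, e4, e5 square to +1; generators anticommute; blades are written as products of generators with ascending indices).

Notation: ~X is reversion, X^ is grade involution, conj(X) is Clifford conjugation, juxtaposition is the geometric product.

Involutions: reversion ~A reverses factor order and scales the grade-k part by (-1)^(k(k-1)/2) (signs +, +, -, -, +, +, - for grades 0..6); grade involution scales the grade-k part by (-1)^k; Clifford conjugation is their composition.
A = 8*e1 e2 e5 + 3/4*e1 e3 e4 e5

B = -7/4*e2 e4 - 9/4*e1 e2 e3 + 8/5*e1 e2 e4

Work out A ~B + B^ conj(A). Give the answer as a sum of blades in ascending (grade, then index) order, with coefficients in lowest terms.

first term: 18*e3 e5 - 64/5*e4 e5 + 14*e1 e4 e5 + 6/5*e2 e3 e5 + 27/16*e2 e4 e5 + 21/16*e1 e2 e3 e5
second term: -18*e3 e5 + 64/5*e4 e5 + 14*e1 e4 e5 + 6/5*e2 e3 e5 + 27/16*e2 e4 e5 + 21/16*e1 e2 e3 e5
Answer: 28*e1 e4 e5 + 12/5*e2 e3 e5 + 27/8*e2 e4 e5 + 21/8*e1 e2 e3 e5


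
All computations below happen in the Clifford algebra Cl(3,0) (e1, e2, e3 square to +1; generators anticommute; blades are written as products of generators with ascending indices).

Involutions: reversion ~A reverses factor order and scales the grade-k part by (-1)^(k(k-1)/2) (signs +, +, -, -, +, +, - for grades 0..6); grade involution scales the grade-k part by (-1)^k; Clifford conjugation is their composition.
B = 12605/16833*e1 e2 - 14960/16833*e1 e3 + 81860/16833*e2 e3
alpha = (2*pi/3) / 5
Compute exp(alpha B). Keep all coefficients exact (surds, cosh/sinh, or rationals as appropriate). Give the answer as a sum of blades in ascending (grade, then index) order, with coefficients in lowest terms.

B^2 term by term: the squares give (12605/16833)^2*(e1 e2)^2 + (-14960/16833)^2*(e1 e3)^2 + (81860/16833)^2*(e2 e3)^2 = 158886025/283349889*(-1) + 223801600/283349889*(-1) + 6701059600/283349889*(-1) = -25 (each basis 2-blade squares to minus the product of its generators' squares); cross terms between blades sharing an index anticommute and cancel. So B^2 = -25.
B^2 = -25 — B^2 < 0, so the exponential closes trigonometrically: l = 5, alpha*l = 2*pi/3, so exp(alpha B) = cos(2*pi/3) + (sin(2*pi/3)/5)*B = -1/2 + (sqrt(3)/10)*B.
Answer: -1/2 + 2521*sqrt(3)/33666*e1 e2 - 1496*sqrt(3)/16833*e1 e3 + 8186*sqrt(3)/16833*e2 e3


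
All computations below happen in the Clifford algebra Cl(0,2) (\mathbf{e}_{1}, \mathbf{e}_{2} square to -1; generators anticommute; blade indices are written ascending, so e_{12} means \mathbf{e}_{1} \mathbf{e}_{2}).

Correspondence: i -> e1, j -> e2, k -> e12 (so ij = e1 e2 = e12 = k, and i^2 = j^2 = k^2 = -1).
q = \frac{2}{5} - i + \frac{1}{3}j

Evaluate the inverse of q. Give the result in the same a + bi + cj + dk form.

In blades: q = \frac{2}{5} - e_{1} + \frac{1}{3} e_{2}.
With qbar = \frac{2}{5} + e_{1} - \frac{1}{3} e_{2} (scalar fixed, mapped units negated), q qbar = \frac{286}{225} (the sum of squared coefficients), so q^-1 = qbar / (\frac{286}{225}) = \frac{45}{143} + \frac{225}{286} e_{1} - \frac{75}{286} e_{2}; translating back:
Answer: \frac{45}{143} + \frac{225}{286}i - \frac{75}{286}j


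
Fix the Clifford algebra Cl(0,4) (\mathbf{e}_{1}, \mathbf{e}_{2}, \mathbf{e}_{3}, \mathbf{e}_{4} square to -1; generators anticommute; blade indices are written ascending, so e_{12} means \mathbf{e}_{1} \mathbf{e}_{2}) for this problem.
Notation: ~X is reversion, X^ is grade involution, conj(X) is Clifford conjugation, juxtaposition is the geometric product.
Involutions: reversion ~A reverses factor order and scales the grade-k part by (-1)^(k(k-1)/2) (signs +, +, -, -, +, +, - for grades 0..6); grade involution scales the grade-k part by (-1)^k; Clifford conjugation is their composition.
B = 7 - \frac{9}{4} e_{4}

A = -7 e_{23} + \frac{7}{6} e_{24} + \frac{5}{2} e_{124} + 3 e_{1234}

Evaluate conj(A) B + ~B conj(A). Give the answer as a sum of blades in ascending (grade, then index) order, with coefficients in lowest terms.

first term: -\frac{21}{8} e_{2} + \frac{45}{8} e_{12} + 49 e_{23} - \frac{49}{6} e_{24} + \frac{27}{4} e_{123} + \frac{35}{2} e_{124} - \frac{63}{4} e_{234} + 21 e_{1234}
second term: \frac{21}{8} e_{2} + \frac{45}{8} e_{12} + 49 e_{23} - \frac{49}{6} e_{24} - \frac{27}{4} e_{123} + \frac{35}{2} e_{124} - \frac{63}{4} e_{234} + 21 e_{1234}
Answer: \frac{45}{4} e_{12} + 98 e_{23} - \frac{49}{3} e_{24} + 35 e_{124} - \frac{63}{2} e_{234} + 42 e_{1234}


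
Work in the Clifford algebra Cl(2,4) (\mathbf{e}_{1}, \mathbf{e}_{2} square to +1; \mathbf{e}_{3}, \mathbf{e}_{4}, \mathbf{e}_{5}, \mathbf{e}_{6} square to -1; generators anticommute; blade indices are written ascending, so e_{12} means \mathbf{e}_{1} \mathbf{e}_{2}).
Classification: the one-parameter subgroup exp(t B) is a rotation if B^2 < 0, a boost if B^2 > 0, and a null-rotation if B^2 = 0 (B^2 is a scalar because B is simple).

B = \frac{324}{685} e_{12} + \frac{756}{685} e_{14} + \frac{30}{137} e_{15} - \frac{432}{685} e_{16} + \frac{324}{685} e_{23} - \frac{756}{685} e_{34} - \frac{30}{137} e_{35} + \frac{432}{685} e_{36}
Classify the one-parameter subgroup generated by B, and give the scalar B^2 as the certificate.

B^2 term by term: the squares give (\frac{324}{685})^2*(e_{12})^2 + (\frac{756}{685})^2*(e_{14})^2 + (\frac{30}{137})^2*(e_{15})^2 + (-\frac{432}{685})^2*(e_{16})^2 + (\frac{324}{685})^2*(e_{23})^2 + (-\frac{756}{685})^2*(e_{34})^2 + (-\frac{30}{137})^2*(e_{35})^2 + (\frac{432}{685})^2*(e_{36})^2 = \frac{104976}{469225}*(-1) + \frac{571536}{469225}*(+1) + \frac{900}{18769}*(+1) + \frac{186624}{469225}*(+1) + \frac{104976}{469225}*(+1) + \frac{571536}{469225}*(-1) + \frac{900}{18769}*(-1) + \frac{186624}{469225}*(-1) = 0 (each basis 2-blade squares to minus the product of its generators' squares); cross terms between blades sharing an index anticommute and cancel; the commuting (index-disjoint) pairs give grade-4 terms 2*c*c'*(blade product), which cancel blade by blade — e_{1234}: -\frac{489888}{469225} + \frac{489888}{469225} = 0; e_{1235}: -\frac{3888}{18769} + \frac{3888}{18769} = 0; e_{1236}: \frac{279936}{469225} - \frac{279936}{469225} = 0; e_{1345}: \frac{9072}{18769} - \frac{9072}{18769} = 0; e_{1346}: -\frac{653184}{469225} + \frac{653184}{469225} = 0; e_{1356}: -\frac{5184}{18769} + \frac{5184}{18769} = 0 — confirming B is simple. So B^2 = 0.
Answer: null-rotation, certificate B^2 = 0. The invariant at work: B^2 = 0 is unchanged by conjugation, hence its sign classifies the subgroup whatever basis B is written in.


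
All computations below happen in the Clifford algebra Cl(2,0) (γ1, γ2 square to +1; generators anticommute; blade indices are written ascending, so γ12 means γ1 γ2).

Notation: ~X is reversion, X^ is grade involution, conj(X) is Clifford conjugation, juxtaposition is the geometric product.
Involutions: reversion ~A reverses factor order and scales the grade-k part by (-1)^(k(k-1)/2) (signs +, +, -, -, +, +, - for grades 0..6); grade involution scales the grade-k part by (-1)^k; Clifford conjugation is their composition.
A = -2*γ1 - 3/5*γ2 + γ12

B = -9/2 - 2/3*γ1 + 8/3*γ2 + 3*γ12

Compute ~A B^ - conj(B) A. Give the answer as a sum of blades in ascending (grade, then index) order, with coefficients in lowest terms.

first term: 49/15 + 202/15*γ1 - 79/30*γ2 + 307/30*γ12
second term: 49/15 + 202/15*γ1 - 79/30*γ2 - 307/30*γ12
Answer: 307/15*γ12


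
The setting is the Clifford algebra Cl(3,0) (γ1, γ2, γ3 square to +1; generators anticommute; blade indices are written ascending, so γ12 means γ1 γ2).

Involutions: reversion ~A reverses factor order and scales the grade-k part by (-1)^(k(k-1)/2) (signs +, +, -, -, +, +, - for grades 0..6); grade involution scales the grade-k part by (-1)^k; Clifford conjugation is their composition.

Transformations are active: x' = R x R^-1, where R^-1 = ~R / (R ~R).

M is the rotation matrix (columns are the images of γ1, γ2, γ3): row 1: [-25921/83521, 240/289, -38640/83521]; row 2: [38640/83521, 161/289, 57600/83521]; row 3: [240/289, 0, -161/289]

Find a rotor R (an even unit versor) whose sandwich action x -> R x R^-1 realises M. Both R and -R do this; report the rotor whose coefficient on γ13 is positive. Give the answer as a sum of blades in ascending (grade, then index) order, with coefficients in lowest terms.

Method: write R = a + b12*γ12 + b13*γ13 + b23*γ23 with a^2 + b12^2 + b13^2 + b23^2 = 1 (so R^-1 = ~R). Expanding the columns R e_j ~R gives tr M = 4a^2 - 1 and, from the antisymmetric part, M21 - M12 = -4a*b12, M13 - M31 = 4a*b13, M32 - M23 = -4a*b23.
Here tr M = -25921/83521, so a^2 = (1 + tr M)/4 = 14400/83521 and a = ±120/289. Taking a = 120/289: M21 - M12 = -30720/83521, M13 - M31 = -108000/83521, M32 - M23 = -57600/83521, giving b12 = 64/289, b13 = -225/289, b23 = 120/289, i.e. R = 120/289 + 64/289*γ12 - 225/289*γ13 + 120/289*γ23.
Its γ13 coefficient is negative, so report the other preimage -R.
Answer: -120/289 - 64/289*γ12 + 225/289*γ13 - 120/289*γ23. Note: both R and -R realise this M (trace -25921/83521); the covering map identifies them, and the γ13-coefficient sign is the tie-breaker.


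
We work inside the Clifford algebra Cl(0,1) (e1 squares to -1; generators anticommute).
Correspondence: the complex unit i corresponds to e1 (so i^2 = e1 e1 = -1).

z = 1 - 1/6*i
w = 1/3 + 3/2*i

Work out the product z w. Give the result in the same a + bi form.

In blades: z = 1 - 1/6*e1, w = 1/3 + 3/2*e1.
Distribute z over w term by term (generator squares from the signature, products reordered to ascending indices): (1)*w = 1/3 + 3/2*e1; (-1/6*e1)*w = 1/4 - 1/18*e1.
Sum: 7/12 + 13/9*e1; translating back through the correspondence:
Answer: 7/12 + 13/9*i


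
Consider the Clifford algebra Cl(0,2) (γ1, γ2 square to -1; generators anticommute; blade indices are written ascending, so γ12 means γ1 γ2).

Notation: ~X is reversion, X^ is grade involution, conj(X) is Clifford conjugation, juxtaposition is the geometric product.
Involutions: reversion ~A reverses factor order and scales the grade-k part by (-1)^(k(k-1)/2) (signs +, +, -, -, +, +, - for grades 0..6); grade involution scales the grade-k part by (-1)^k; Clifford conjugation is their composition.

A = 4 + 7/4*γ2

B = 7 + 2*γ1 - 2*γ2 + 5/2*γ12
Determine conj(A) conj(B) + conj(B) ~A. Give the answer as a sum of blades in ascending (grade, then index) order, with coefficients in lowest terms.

first term: 63/2 - 29/8*γ1 - 17/4*γ2 - 27/2*γ12
second term: 49/2 - 29/8*γ1 + 81/4*γ2 - 27/2*γ12
Answer: 56 - 29/4*γ1 + 16*γ2 - 27*γ12


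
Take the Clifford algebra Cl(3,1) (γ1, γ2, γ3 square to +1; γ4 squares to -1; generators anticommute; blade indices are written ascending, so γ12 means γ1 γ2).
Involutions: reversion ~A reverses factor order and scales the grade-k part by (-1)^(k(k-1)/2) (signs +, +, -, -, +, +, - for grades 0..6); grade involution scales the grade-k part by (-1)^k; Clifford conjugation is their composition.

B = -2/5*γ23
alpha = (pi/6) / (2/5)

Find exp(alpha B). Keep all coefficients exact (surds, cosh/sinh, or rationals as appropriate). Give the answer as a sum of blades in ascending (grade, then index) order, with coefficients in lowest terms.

B^2 = (-2/5)^2*(γ23)^2 = 4/25*(-1) = -4/25 (a basis 2-blade squares to minus the product of its generators' squares).
B^2 = -4/25 — a negative square means the series sums to a rotation: l = 2/5, alpha*l = pi/6, so exp(alpha B) = cos(pi/6) + (sin(pi/6)/(2/5))*B = sqrt(3)/2 + (5/4)*B.
Answer: sqrt(3)/2 - 1/2*γ23


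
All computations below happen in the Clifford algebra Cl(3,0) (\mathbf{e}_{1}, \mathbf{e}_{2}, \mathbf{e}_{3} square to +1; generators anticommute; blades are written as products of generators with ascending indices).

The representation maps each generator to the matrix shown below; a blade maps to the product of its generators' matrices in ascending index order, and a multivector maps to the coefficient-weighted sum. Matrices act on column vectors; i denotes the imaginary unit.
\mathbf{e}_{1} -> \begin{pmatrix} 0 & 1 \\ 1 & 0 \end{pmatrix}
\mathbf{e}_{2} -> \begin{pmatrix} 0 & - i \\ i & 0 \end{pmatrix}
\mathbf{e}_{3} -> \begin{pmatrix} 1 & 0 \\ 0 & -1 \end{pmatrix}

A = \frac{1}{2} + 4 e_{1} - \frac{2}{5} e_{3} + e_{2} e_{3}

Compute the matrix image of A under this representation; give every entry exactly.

Bivector images (products of the table entries): rho(e_{2} e_{3}) = rho(\mathbf{e}_{2})rho(\mathbf{e}_{3}) = \begin{pmatrix} 0 & i \\ i & 0 \end{pmatrix}.
M = (\frac{1}{2})*1 + (4)*rho(e_{1}) + (-\frac{2}{5})*rho(e_{3}) + (1)*rho(e_{2} e_{3}), summed entrywise (1 is the identity matrix):
Answer: \begin{pmatrix} \frac{1}{10} & 4 + i \\ 4 + i & \frac{9}{10} \end{pmatrix}


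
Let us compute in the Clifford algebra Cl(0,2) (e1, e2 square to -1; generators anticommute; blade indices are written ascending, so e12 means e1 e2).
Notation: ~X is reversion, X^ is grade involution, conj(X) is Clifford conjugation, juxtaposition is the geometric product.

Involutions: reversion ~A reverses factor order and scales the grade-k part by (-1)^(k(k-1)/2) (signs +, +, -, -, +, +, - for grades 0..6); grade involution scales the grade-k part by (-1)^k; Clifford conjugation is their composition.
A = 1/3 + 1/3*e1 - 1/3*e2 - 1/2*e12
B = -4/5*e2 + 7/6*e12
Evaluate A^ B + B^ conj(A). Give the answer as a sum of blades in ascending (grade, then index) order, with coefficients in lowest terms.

first term: 17/20 - 1/90*e1 + 11/90*e2 + 59/90*e12
second term: -17/20 + 1/90*e1 - 11/90*e2 + 59/90*e12
Answer: 59/45*e12


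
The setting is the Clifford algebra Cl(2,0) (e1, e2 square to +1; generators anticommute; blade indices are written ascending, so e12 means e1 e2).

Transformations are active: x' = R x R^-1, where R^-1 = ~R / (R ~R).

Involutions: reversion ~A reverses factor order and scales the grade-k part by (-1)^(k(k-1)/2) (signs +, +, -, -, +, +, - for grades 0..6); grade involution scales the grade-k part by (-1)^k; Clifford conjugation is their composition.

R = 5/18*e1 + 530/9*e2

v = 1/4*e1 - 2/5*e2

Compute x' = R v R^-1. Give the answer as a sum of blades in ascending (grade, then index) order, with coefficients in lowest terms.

~R = 5/18*e1 + 530/9*e2, and R ~R = 1123625/324, so R^-1 = ~R / (1123625/324).
R v = -1691/72 - 89/6*e12
Answer: -2563/10100*e1 - 1004/2525*e2


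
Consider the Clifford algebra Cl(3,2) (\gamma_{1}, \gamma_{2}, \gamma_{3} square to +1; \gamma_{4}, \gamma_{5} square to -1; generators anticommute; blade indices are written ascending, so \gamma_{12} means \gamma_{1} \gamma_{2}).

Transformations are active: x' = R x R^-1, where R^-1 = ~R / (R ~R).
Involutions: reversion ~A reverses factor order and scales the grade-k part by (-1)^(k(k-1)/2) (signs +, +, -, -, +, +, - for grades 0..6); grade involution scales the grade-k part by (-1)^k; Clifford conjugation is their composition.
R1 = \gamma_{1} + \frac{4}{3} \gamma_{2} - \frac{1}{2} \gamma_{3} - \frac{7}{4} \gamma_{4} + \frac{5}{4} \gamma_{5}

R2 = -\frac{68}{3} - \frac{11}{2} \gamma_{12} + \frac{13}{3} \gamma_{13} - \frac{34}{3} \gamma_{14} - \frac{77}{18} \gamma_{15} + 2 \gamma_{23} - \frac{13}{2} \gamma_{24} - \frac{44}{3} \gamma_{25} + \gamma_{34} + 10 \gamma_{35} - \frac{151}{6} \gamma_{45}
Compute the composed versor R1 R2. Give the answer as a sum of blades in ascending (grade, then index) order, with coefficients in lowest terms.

Distribute over the terms of R1 (each basis-blade product reordered to ascending indices, repeated generators contracted through their squares):
(\gamma_{1}) R2 = -\frac{68}{3} \gamma_{1} - \frac{11}{2} \gamma_{2} + \frac{13}{3} \gamma_{3} - \frac{34}{3} \gamma_{4} - \frac{77}{18} \gamma_{5} + 2 \gamma_{123} - \frac{13}{2} \gamma_{124} - \frac{44}{3} \gamma_{125} + \gamma_{134} + 10 \gamma_{135} - \frac{151}{6} \gamma_{145}
(\frac{4}{3} \gamma_{2}) R2 = \frac{22}{3} \gamma_{1} - \frac{272}{9} \gamma_{2} + \frac{8}{3} \gamma_{3} - \frac{26}{3} \gamma_{4} - \frac{176}{9} \gamma_{5} - \frac{52}{9} \gamma_{123} + \frac{136}{9} \gamma_{124} + \frac{154}{27} \gamma_{125} + \frac{4}{3} \gamma_{234} + \frac{40}{3} \gamma_{235} - \frac{302}{9} \gamma_{245}
(-\frac{1}{2} \gamma_{3}) R2 = \frac{13}{6} \gamma_{1} + \gamma_{2} + \frac{34}{3} \gamma_{3} - \frac{1}{2} \gamma_{4} - 5 \gamma_{5} + \frac{11}{4} \gamma_{123} - \frac{17}{3} \gamma_{134} - \frac{77}{36} \gamma_{135} - \frac{13}{4} \gamma_{234} - \frac{22}{3} \gamma_{235} + \frac{151}{12} \gamma_{345}
(-\frac{7}{4} \gamma_{4}) R2 = \frac{119}{6} \gamma_{1} + \frac{91}{8} \gamma_{2} - \frac{7}{4} \gamma_{3} + \frac{119}{3} \gamma_{4} - \frac{1057}{24} \gamma_{5} + \frac{77}{8} \gamma_{124} - \frac{91}{12} \gamma_{134} - \frac{539}{72} \gamma_{145} - \frac{7}{2} \gamma_{234} - \frac{77}{3} \gamma_{245} + \frac{35}{2} \gamma_{345}
(\frac{5}{4} \gamma_{5}) R2 = -\frac{385}{72} \gamma_{1} - \frac{55}{3} \gamma_{2} + \frac{25}{2} \gamma_{3} - \frac{755}{24} \gamma_{4} - \frac{85}{3} \gamma_{5} - \frac{55}{8} \gamma_{125} + \frac{65}{12} \gamma_{135} - \frac{85}{6} \gamma_{145} + \frac{5}{2} \gamma_{235} - \frac{65}{8} \gamma_{245} + \frac{5}{4} \gamma_{345}
Summing the partial products and collecting blades:
Answer: \frac{95}{72} \gamma_{1} - \frac{3001}{72} \gamma_{2} + \frac{349}{12} \gamma_{3} - \frac{295}{24} \gamma_{4} - \frac{2429}{24} \gamma_{5} - \frac{37}{36} \gamma_{123} + \frac{1313}{72} \gamma_{124} - \frac{3421}{216} \gamma_{125} - \frac{49}{4} \gamma_{134} + \frac{239}{18} \gamma_{135} - \frac{3371}{72} \gamma_{145} - \frac{65}{12} \gamma_{234} + \frac{17}{2} \gamma_{235} - \frac{4849}{72} \gamma_{245} + \frac{94}{3} \gamma_{345}


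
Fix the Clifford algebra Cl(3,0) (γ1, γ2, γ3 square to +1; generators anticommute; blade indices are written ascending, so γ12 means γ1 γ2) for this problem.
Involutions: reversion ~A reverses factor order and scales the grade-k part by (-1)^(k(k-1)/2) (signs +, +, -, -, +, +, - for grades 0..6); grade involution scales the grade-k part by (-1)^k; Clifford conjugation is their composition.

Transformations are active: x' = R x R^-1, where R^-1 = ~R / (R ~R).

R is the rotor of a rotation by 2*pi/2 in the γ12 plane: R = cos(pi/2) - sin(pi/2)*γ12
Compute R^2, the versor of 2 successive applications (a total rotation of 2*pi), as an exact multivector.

The rotor phase is half the rotation angle and phases add under composition, so 2 steps in the γ12 plane accumulate phase 2*(pi/2) = pi: R^2 = cos(pi) - sin(pi)*γ12.
cos(pi) = -1 and sin(pi) = 0, so R^2 = -1. The total rotation 2*pi is 1 full turn, so every vector returns to itself, yet the rotor is -1, on the OTHER sheet of the double cover (an odd number of 2*pi turns).
Answer: -1


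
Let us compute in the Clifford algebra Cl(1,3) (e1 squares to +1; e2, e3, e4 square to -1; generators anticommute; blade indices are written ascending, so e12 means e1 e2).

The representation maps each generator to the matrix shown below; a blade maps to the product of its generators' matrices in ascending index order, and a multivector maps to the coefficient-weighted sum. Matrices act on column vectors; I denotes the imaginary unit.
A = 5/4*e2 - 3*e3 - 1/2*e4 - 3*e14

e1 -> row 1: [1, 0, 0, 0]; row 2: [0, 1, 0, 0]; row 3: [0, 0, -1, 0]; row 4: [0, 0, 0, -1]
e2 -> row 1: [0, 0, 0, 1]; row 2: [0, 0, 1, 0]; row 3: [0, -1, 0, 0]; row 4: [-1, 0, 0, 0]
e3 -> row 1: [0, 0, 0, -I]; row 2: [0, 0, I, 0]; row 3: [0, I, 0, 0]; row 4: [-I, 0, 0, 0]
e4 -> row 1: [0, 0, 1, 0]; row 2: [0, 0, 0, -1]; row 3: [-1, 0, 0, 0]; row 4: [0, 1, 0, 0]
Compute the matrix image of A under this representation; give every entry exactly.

Bivector images (products of the table entries): rho(e14) = rho(e1)rho(e4) = row 1: [0, 0, 1, 0]; row 2: [0, 0, 0, -1]; row 3: [1, 0, 0, 0]; row 4: [0, -1, 0, 0].
M = (5/4)*rho(e2) + (-3)*rho(e3) + (-1/2)*rho(e4) + (-3)*rho(e14), summed entrywise:
Answer: row 1: [0, 0, -7/2, 5/4 + 3*I]; row 2: [0, 0, 5/4 - 3*I, 7/2]; row 3: [-5/2, -5/4 - 3*I, 0, 0]; row 4: [-5/4 + 3*I, 5/2, 0, 0]


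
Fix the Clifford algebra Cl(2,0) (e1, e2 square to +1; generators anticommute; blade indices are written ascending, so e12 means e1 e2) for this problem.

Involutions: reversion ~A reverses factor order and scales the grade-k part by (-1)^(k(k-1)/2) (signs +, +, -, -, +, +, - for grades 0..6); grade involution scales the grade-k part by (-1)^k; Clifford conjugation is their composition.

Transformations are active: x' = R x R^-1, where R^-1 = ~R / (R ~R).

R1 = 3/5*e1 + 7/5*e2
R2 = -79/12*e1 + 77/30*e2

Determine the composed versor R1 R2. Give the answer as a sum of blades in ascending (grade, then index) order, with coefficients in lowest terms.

Distribute over the terms of R1 (each basis-blade product reordered to ascending indices, repeated generators contracted through their squares):
(3/5*e1) R2 = -79/20 + 77/50*e12
(7/5*e2) R2 = 539/150 + 553/60*e12
Summing the partial products and collecting blades:
Answer: -107/300 + 3227/300*e12


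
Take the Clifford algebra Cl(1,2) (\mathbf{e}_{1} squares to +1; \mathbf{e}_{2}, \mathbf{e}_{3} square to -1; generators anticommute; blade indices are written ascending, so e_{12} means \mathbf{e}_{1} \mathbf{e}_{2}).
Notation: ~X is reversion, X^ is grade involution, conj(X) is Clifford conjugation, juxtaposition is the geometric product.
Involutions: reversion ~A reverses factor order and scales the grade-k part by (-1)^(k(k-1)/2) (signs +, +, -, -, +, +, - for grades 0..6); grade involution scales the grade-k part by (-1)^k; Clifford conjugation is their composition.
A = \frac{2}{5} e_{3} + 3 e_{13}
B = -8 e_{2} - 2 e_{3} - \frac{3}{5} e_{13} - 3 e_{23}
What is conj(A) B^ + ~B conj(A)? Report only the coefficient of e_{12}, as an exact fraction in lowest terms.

first term: \frac{13}{5} + \frac{156}{25} e_{1} + \frac{6}{5} e_{2} + 9 e_{12} + \frac{16}{5} e_{23} + 24 e_{123}
second term: -\frac{13}{5} + \frac{156}{25} e_{1} + \frac{6}{5} e_{2} + 9 e_{12} + \frac{16}{5} e_{23} - 24 e_{123}
Answer: 18


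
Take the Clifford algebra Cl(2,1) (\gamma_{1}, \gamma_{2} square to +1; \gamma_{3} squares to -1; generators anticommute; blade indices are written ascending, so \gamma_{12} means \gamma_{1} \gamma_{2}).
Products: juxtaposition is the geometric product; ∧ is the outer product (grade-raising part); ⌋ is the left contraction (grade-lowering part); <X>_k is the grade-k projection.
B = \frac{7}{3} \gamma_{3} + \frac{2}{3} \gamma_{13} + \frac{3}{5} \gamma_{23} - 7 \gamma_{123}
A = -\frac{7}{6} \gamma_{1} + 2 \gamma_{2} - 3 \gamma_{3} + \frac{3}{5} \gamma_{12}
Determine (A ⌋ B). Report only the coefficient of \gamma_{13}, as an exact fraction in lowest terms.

step 1: 7 - 2 \gamma_{1} - \frac{9}{5} \gamma_{2} + \frac{208}{45} \gamma_{3} - 21 \gamma_{12} + 14 \gamma_{13} + \frac{49}{6} \gamma_{23}
Answer: 14


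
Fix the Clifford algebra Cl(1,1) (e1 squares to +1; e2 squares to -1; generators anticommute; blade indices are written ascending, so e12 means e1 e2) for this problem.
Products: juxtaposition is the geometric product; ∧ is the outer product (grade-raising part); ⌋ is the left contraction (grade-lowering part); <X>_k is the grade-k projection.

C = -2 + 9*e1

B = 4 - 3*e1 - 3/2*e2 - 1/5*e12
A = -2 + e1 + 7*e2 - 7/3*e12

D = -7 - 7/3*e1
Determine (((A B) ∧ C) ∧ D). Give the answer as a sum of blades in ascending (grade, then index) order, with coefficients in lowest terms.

step 1: -1/30 + 51/10*e1 + 119/5*e2 + 317/30*e12
step 2: 1/15 - 21/2*e1 - 238/5*e2 - 706/3*e12
step 3: -7/15 + 6601/90*e1 + 1666/5*e2 + 23044/15*e12
Answer: -7/15 + 6601/90*e1 + 1666/5*e2 + 23044/15*e12


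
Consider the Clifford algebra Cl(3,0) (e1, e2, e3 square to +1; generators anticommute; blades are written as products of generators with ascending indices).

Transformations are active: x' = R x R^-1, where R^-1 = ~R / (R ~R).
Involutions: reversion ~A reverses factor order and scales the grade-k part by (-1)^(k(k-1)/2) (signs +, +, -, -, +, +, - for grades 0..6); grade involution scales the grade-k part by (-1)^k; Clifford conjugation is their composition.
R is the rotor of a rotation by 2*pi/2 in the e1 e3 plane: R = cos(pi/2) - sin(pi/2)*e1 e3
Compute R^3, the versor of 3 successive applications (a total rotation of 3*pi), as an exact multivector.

Half-angle bookkeeping: 3 applications in e1 e3 add up to rotor phase 3*pi/2 = 3*pi/2, so R^3 = cos(3*pi/2) - sin(3*pi/2)*e1 e3.
cos(3*pi/2) = 0 and sin(3*pi/2) = -1, so R^3 = e1 e3. The net rotation is 1*pi (after discarding 1 full turn, each of which contributes a factor -1 to the rotor); the rotor keeps the half-angle phase exactly.
Answer: e1 e3


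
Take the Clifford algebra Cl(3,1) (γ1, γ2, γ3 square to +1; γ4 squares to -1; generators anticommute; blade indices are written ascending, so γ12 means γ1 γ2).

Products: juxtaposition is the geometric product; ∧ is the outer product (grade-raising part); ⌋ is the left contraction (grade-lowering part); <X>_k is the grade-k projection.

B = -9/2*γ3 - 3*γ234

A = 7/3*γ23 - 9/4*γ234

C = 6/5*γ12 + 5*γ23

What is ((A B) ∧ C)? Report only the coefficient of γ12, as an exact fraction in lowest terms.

step 1: 27/4 - 21/2*γ2 + 7*γ4 - 81/8*γ24
step 2: 81/10*γ12 + 135/4*γ23 + 42/5*γ124 + 35*γ234
Answer: 81/10


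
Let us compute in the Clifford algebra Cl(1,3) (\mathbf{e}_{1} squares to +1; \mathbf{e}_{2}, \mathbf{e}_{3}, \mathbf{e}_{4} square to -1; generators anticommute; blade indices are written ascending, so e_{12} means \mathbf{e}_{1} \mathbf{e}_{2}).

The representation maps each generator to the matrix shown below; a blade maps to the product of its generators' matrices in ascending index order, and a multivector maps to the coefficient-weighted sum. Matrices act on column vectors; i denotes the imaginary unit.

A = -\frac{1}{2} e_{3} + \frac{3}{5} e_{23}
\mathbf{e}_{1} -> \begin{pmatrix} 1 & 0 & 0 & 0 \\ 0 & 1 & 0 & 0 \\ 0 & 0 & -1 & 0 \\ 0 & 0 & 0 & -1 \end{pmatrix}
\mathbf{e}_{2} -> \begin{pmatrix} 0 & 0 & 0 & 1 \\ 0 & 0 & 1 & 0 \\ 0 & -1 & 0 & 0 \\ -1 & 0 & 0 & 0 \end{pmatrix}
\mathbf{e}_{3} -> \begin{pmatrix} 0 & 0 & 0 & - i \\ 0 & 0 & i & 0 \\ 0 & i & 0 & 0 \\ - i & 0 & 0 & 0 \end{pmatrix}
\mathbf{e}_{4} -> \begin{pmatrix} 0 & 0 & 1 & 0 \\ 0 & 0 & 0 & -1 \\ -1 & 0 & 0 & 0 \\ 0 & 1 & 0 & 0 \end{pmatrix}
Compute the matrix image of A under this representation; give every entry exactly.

Bivector images (products of the table entries): rho(e_{23}) = rho(\mathbf{e}_{2})rho(\mathbf{e}_{3}) = \begin{pmatrix} - i & 0 & 0 & 0 \\ 0 & i & 0 & 0 \\ 0 & 0 & - i & 0 \\ 0 & 0 & 0 & i \end{pmatrix}.
M = (-\frac{1}{2})*rho(e_{3}) + (\frac{3}{5})*rho(e_{23}), summed entrywise:
Answer: \begin{pmatrix} - \frac{3 i}{5} & 0 & 0 & \frac{i}{2} \\ 0 & \frac{3 i}{5} & - \frac{i}{2} & 0 \\ 0 & - \frac{i}{2} & - \frac{3 i}{5} & 0 \\ \frac{i}{2} & 0 & 0 & \frac{3 i}{5} \end{pmatrix}


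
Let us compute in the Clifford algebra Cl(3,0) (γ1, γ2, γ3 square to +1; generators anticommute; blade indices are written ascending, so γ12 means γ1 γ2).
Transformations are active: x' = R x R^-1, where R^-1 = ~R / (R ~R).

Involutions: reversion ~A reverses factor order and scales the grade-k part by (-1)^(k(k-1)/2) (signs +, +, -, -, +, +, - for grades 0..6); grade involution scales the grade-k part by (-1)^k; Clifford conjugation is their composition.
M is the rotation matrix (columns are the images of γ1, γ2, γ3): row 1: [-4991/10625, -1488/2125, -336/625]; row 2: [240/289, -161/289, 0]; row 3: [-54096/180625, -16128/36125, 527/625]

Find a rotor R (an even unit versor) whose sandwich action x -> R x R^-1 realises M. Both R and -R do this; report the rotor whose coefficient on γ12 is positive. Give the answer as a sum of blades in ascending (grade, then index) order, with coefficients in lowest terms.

Method: write R = a + b12*γ12 + b13*γ13 + b23*γ23 with a^2 + b12^2 + b13^2 + b23^2 = 1 (so R^-1 = ~R). Expanding the columns R e_j ~R gives tr M = 4a^2 - 1 and, from the antisymmetric part, M21 - M12 = -4a*b12, M13 - M31 = 4a*b13, M32 - M23 = -4a*b23.
Here tr M = -33169/180625, so a^2 = (1 + tr M)/4 = 36864/180625 and a = ±192/425. Taking a = 192/425: M21 - M12 = 55296/36125, M13 - M31 = -43008/180625, M32 - M23 = -16128/36125, giving b12 = -72/85, b13 = -56/425, b23 = 21/85, i.e. R = 192/425 - 72/85*γ12 - 56/425*γ13 + 21/85*γ23.
Its γ12 coefficient is negative, so report the other preimage -R.
Answer: -192/425 + 72/85*γ12 + 56/425*γ13 - 21/85*γ23. Note: both R and -R realise this M (trace -33169/180625); the covering map identifies them, and the γ12-coefficient sign is the tie-breaker.


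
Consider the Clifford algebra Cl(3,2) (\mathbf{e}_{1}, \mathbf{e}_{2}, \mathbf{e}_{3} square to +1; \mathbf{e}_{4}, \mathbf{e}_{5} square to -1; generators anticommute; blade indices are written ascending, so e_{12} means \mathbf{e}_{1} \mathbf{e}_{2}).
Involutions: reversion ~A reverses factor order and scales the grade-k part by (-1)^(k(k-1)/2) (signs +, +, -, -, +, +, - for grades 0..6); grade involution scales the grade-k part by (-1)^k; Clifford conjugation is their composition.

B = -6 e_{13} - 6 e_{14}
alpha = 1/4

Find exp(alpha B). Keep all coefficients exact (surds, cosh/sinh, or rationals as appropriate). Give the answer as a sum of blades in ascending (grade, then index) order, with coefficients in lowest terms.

B^2 term by term: the squares give (-6)^2*(e_{13})^2 + (-6)^2*(e_{14})^2 = 36*(-1) + 36*(+1) = 0 (each basis 2-blade squares to minus the product of its generators' squares); cross terms between blades sharing an index anticommute and cancel. So B^2 = 0.
B^2 = 0, so the series closes: exp(alpha B) = 1 + alpha B (parabolic case).
Answer: 1 - \frac{3}{2} e_{13} - \frac{3}{2} e_{14}


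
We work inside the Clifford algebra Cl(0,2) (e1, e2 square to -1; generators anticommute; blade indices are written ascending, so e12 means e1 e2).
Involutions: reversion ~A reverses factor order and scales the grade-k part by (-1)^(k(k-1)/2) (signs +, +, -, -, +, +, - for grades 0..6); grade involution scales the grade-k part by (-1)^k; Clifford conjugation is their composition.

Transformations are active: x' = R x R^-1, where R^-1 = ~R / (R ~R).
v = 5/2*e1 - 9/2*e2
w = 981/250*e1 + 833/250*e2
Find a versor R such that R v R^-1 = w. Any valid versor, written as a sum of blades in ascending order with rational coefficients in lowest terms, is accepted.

Reasoning: v^2 = w^2 = -53/2 since conjugation preserves the quadratic form; R = v + w = 803/125*e1 - 146/125*e2 is then valid when invertible, keeping its own part and reversing (v - w)/2.
Answer: 803/125*e1 - 146/125*e2


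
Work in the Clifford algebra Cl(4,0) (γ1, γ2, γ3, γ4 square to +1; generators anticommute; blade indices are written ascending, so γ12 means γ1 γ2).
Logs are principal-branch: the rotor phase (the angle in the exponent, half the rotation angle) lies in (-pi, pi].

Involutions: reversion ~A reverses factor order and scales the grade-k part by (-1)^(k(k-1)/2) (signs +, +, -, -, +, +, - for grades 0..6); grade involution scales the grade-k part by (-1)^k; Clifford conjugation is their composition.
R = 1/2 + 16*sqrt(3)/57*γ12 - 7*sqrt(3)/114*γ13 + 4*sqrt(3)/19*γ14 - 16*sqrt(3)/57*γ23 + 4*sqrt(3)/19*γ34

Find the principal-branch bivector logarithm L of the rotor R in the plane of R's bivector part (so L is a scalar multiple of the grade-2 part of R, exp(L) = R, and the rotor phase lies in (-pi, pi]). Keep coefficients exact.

The scalar part of R is 1/2, and that scalar determines the rotor phase on the principal branch; recovering the unit plane as bivector-part over sine of the phase gives L = phase * plane.
Concretely: cos(phase) = 1/2 gives phase = ±pi/3, and since phase/sin(phase) is even the sign is immaterial: L = (phase/sin(phase)) * <R>_2 = (2*sqrt(3)*pi/9) * <R>_2.
Answer: 32*pi/171*γ12 - 7*pi/171*γ13 + 8*pi/57*γ14 - 32*pi/171*γ23 + 8*pi/57*γ34


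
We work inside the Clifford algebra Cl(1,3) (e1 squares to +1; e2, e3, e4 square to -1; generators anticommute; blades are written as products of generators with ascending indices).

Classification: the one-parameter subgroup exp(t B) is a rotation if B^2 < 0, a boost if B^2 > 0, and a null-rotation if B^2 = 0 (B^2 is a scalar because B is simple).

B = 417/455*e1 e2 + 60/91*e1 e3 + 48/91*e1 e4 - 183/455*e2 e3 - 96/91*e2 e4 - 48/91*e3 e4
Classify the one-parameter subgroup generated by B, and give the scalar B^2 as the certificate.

B^2 term by term: the squares give (417/455)^2*(e1 e2)^2 + (60/91)^2*(e1 e3)^2 + (48/91)^2*(e1 e4)^2 + (-183/455)^2*(e2 e3)^2 + (-96/91)^2*(e2 e4)^2 + (-48/91)^2*(e3 e4)^2 = 173889/207025*(+1) + 3600/8281*(+1) + 2304/8281*(+1) + 33489/207025*(-1) + 9216/8281*(-1) + 2304/8281*(-1) = 0 (each basis 2-blade squares to minus the product of its generators' squares); cross terms between blades sharing an index anticommute and cancel; the commuting (index-disjoint) pairs give grade-4 terms 2*c*c'*(blade product), which cancel blade by blade — e1 e2 e3 e4: -40032/41405 + 11520/8281 - 17568/41405 = 0 — confirming B is simple. So B^2 = 0.
Answer: null-rotation, certificate B^2 = 0. No conjugation can change B^2 = 0; the sign gives the class.


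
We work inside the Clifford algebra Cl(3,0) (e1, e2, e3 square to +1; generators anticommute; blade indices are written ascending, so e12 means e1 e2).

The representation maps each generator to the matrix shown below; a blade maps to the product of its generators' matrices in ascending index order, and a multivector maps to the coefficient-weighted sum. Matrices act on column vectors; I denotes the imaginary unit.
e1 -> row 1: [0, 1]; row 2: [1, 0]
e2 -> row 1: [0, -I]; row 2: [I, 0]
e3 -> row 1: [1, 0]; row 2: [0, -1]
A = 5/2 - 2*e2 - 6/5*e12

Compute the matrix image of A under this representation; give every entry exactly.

Bivector images (products of the table entries): rho(e12) = rho(e1)rho(e2) = row 1: [I, 0]; row 2: [0, -I].
M = (5/2)*1 + (-2)*rho(e2) + (-6/5)*rho(e12), summed entrywise (1 is the identity matrix):
Answer: row 1: [5/2 - 6*I/5, 2*I]; row 2: [-2*I, 5/2 + 6*I/5]


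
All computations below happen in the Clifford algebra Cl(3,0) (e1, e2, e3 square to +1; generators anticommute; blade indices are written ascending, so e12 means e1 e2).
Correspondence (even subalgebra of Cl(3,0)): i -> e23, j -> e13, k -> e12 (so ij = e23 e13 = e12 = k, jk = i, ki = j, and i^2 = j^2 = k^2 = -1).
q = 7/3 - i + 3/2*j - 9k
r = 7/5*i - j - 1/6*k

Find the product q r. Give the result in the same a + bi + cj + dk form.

In blades: q = 7/3 - 9*e12 + 3/2*e13 - e23, r = -1/6*e12 - e13 + 7/5*e23.
Distribute q over r term by term (generator squares from the signature, products reordered to ascending indices): (7/3)*r = -7/18*e12 - 7/3*e13 + 49/15*e23; (-9*e12)*r = -3/2 - 63/5*e13 - 9*e23; (3/2*e13)*r = 3/2 - 21/10*e12 - 1/4*e23; (-e23)*r = 7/5 + e12 - 1/6*e13.
Sum: 7/5 - 67/45*e12 - 151/10*e13 - 359/60*e23; translating back through the correspondence:
Answer: 7/5 - 359/60*i - 151/10*j - 67/45*k


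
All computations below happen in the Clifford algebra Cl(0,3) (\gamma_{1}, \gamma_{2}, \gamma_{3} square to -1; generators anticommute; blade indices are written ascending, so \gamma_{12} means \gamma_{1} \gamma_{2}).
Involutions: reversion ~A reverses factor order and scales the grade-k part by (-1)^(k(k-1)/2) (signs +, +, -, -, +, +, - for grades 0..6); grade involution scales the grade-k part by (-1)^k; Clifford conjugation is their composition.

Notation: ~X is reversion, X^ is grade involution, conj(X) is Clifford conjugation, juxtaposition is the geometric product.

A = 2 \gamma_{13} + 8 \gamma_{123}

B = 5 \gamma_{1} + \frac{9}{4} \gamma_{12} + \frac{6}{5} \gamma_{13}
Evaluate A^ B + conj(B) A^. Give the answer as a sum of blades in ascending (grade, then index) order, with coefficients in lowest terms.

first term: -\frac{12}{5} - \frac{48}{5} \gamma_{2} + 28 \gamma_{3} + \frac{71}{2} \gamma_{23}
second term: \frac{12}{5} + \frac{48}{5} \gamma_{2} - 8 \gamma_{3} - \frac{89}{2} \gamma_{23}
Answer: 20 \gamma_{3} - 9 \gamma_{23}


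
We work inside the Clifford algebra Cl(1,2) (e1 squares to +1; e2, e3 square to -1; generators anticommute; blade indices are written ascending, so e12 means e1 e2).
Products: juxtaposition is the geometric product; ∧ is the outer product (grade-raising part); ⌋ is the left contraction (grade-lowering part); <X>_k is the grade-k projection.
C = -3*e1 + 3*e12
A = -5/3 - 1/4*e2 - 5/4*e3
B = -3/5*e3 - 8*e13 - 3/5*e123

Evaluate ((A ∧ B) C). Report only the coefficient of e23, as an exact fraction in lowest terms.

step 1: e3 + 40/3*e13 + 3/20*e23 - e123
step 2: 37*e3 + 69/20*e13 + 43*e23 + 51/20*e123
Answer: 43


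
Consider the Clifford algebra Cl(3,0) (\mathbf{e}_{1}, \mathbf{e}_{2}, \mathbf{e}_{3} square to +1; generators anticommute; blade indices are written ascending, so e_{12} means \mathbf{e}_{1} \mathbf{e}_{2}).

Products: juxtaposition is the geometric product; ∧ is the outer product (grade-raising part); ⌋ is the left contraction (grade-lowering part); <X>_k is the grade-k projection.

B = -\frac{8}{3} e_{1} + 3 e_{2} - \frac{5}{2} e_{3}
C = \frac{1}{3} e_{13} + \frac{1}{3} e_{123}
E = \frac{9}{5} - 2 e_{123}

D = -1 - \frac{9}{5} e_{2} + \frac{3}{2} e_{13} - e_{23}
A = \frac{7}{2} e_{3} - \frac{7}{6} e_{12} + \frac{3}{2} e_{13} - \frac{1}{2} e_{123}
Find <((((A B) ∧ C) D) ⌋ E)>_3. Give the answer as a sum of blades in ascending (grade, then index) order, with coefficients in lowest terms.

step 1: -\frac{35}{4} - \frac{29}{4} e_{1} - \frac{28}{9} e_{2} + 4 e_{3} + \frac{5}{4} e_{12} + \frac{65}{6} e_{13} - \frac{55}{6} e_{23} - \frac{19}{12} e_{123}
step 2: -\frac{35}{12} e_{13} - \frac{203}{108} e_{123}
step 3: \frac{35}{8} - \frac{203}{108} e_{1} - \frac{203}{72} e_{2} - \frac{35}{12} e_{12} - \frac{7}{15} e_{13} - \frac{91}{27} e_{123}
step 4: \frac{245}{216} + \frac{14}{15} e_{2} - \frac{35}{6} e_{3} - \frac{203}{36} e_{13} + \frac{203}{54} e_{23} - \frac{35}{4} e_{123}
step 5: -\frac{35}{4} e_{123}
Answer: -\frac{35}{4} e_{123}


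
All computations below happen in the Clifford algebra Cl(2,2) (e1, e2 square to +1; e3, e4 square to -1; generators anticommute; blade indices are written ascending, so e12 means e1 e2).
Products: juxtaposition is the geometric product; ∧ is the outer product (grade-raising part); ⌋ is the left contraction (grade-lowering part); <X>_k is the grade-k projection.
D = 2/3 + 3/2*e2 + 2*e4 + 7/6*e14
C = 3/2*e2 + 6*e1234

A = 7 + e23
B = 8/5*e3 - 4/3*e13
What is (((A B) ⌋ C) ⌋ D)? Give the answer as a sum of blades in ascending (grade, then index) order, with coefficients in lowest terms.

step 1: -8/5*e2 + 56/5*e3 + 4/3*e12 - 28/3*e13
step 2: -12/5 + 56*e24 - 8*e34 - 336/5*e124 + 48/5*e134
step 3: -8/5 - 18/5*e2 - 24/5*e4 - 14/5*e14
Answer: -8/5 - 18/5*e2 - 24/5*e4 - 14/5*e14


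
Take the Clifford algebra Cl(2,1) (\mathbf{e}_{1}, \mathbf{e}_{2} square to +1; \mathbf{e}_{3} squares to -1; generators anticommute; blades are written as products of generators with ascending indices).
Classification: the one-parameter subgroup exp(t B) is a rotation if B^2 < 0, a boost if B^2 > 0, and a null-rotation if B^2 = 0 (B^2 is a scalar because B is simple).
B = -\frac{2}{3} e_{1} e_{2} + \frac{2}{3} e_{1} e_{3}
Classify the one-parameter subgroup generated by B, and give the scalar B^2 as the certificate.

B^2 term by term: the squares give (-\frac{2}{3})^2*(e_{1} e_{2})^2 + (\frac{2}{3})^2*(e_{1} e_{3})^2 = \frac{4}{9}*(-1) + \frac{4}{9}*(+1) = 0 (each basis 2-blade squares to minus the product of its generators' squares); cross terms between blades sharing an index anticommute and cancel. So B^2 = 0.
Answer: null-rotation, certificate B^2 = 0. Key observation: B^2 = 0 is a conjugation invariant, so its sign decides the class regardless of the surface form of B.
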